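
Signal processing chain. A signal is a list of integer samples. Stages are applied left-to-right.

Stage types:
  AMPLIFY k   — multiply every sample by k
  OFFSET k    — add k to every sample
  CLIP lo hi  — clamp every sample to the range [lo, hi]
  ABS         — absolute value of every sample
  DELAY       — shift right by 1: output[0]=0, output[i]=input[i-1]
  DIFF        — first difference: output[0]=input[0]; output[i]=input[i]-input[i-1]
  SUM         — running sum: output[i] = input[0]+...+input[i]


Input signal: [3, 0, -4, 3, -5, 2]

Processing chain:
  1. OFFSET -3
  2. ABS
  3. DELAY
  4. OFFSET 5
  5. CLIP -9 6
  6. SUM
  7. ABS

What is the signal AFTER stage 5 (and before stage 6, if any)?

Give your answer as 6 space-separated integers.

Input: [3, 0, -4, 3, -5, 2]
Stage 1 (OFFSET -3): 3+-3=0, 0+-3=-3, -4+-3=-7, 3+-3=0, -5+-3=-8, 2+-3=-1 -> [0, -3, -7, 0, -8, -1]
Stage 2 (ABS): |0|=0, |-3|=3, |-7|=7, |0|=0, |-8|=8, |-1|=1 -> [0, 3, 7, 0, 8, 1]
Stage 3 (DELAY): [0, 0, 3, 7, 0, 8] = [0, 0, 3, 7, 0, 8] -> [0, 0, 3, 7, 0, 8]
Stage 4 (OFFSET 5): 0+5=5, 0+5=5, 3+5=8, 7+5=12, 0+5=5, 8+5=13 -> [5, 5, 8, 12, 5, 13]
Stage 5 (CLIP -9 6): clip(5,-9,6)=5, clip(5,-9,6)=5, clip(8,-9,6)=6, clip(12,-9,6)=6, clip(5,-9,6)=5, clip(13,-9,6)=6 -> [5, 5, 6, 6, 5, 6]

Answer: 5 5 6 6 5 6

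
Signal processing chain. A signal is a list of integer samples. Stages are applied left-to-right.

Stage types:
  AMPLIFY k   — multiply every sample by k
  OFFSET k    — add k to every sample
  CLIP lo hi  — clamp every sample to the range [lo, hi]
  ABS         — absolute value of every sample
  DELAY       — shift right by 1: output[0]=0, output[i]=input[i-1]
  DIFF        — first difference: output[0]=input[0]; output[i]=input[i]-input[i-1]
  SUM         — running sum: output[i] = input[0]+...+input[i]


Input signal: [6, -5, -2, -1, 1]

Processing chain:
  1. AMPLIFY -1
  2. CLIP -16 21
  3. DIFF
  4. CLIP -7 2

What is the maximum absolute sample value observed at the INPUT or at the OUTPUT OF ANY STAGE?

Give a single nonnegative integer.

Answer: 11

Derivation:
Input: [6, -5, -2, -1, 1] (max |s|=6)
Stage 1 (AMPLIFY -1): 6*-1=-6, -5*-1=5, -2*-1=2, -1*-1=1, 1*-1=-1 -> [-6, 5, 2, 1, -1] (max |s|=6)
Stage 2 (CLIP -16 21): clip(-6,-16,21)=-6, clip(5,-16,21)=5, clip(2,-16,21)=2, clip(1,-16,21)=1, clip(-1,-16,21)=-1 -> [-6, 5, 2, 1, -1] (max |s|=6)
Stage 3 (DIFF): s[0]=-6, 5--6=11, 2-5=-3, 1-2=-1, -1-1=-2 -> [-6, 11, -3, -1, -2] (max |s|=11)
Stage 4 (CLIP -7 2): clip(-6,-7,2)=-6, clip(11,-7,2)=2, clip(-3,-7,2)=-3, clip(-1,-7,2)=-1, clip(-2,-7,2)=-2 -> [-6, 2, -3, -1, -2] (max |s|=6)
Overall max amplitude: 11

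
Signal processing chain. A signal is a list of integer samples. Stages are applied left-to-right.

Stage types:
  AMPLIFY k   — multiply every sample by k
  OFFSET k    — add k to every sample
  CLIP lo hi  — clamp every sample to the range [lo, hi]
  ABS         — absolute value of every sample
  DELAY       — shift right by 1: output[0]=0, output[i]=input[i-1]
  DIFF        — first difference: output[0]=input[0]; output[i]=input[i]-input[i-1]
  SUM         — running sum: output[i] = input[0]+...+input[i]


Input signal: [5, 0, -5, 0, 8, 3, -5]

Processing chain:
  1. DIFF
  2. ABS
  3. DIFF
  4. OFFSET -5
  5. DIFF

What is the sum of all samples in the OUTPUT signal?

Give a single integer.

Answer: -2

Derivation:
Input: [5, 0, -5, 0, 8, 3, -5]
Stage 1 (DIFF): s[0]=5, 0-5=-5, -5-0=-5, 0--5=5, 8-0=8, 3-8=-5, -5-3=-8 -> [5, -5, -5, 5, 8, -5, -8]
Stage 2 (ABS): |5|=5, |-5|=5, |-5|=5, |5|=5, |8|=8, |-5|=5, |-8|=8 -> [5, 5, 5, 5, 8, 5, 8]
Stage 3 (DIFF): s[0]=5, 5-5=0, 5-5=0, 5-5=0, 8-5=3, 5-8=-3, 8-5=3 -> [5, 0, 0, 0, 3, -3, 3]
Stage 4 (OFFSET -5): 5+-5=0, 0+-5=-5, 0+-5=-5, 0+-5=-5, 3+-5=-2, -3+-5=-8, 3+-5=-2 -> [0, -5, -5, -5, -2, -8, -2]
Stage 5 (DIFF): s[0]=0, -5-0=-5, -5--5=0, -5--5=0, -2--5=3, -8--2=-6, -2--8=6 -> [0, -5, 0, 0, 3, -6, 6]
Output sum: -2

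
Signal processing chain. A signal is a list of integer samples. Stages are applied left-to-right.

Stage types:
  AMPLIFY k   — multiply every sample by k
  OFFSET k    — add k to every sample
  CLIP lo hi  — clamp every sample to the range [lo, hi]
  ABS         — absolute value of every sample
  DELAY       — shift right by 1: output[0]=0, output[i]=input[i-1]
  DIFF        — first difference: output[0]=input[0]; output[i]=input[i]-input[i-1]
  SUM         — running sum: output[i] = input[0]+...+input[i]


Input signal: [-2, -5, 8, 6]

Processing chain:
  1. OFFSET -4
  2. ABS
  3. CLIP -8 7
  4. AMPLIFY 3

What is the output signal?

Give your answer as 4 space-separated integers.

Answer: 18 21 12 6

Derivation:
Input: [-2, -5, 8, 6]
Stage 1 (OFFSET -4): -2+-4=-6, -5+-4=-9, 8+-4=4, 6+-4=2 -> [-6, -9, 4, 2]
Stage 2 (ABS): |-6|=6, |-9|=9, |4|=4, |2|=2 -> [6, 9, 4, 2]
Stage 3 (CLIP -8 7): clip(6,-8,7)=6, clip(9,-8,7)=7, clip(4,-8,7)=4, clip(2,-8,7)=2 -> [6, 7, 4, 2]
Stage 4 (AMPLIFY 3): 6*3=18, 7*3=21, 4*3=12, 2*3=6 -> [18, 21, 12, 6]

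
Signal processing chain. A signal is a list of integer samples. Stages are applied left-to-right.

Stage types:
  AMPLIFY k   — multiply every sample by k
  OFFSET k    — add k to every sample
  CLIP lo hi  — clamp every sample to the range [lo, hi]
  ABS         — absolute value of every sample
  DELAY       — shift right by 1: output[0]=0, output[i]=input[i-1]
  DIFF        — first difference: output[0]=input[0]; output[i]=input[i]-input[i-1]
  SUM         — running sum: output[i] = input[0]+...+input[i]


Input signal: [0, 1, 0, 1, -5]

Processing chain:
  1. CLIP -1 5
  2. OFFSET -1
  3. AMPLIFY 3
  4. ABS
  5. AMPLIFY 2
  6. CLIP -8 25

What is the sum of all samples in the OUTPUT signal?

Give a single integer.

Input: [0, 1, 0, 1, -5]
Stage 1 (CLIP -1 5): clip(0,-1,5)=0, clip(1,-1,5)=1, clip(0,-1,5)=0, clip(1,-1,5)=1, clip(-5,-1,5)=-1 -> [0, 1, 0, 1, -1]
Stage 2 (OFFSET -1): 0+-1=-1, 1+-1=0, 0+-1=-1, 1+-1=0, -1+-1=-2 -> [-1, 0, -1, 0, -2]
Stage 3 (AMPLIFY 3): -1*3=-3, 0*3=0, -1*3=-3, 0*3=0, -2*3=-6 -> [-3, 0, -3, 0, -6]
Stage 4 (ABS): |-3|=3, |0|=0, |-3|=3, |0|=0, |-6|=6 -> [3, 0, 3, 0, 6]
Stage 5 (AMPLIFY 2): 3*2=6, 0*2=0, 3*2=6, 0*2=0, 6*2=12 -> [6, 0, 6, 0, 12]
Stage 6 (CLIP -8 25): clip(6,-8,25)=6, clip(0,-8,25)=0, clip(6,-8,25)=6, clip(0,-8,25)=0, clip(12,-8,25)=12 -> [6, 0, 6, 0, 12]
Output sum: 24

Answer: 24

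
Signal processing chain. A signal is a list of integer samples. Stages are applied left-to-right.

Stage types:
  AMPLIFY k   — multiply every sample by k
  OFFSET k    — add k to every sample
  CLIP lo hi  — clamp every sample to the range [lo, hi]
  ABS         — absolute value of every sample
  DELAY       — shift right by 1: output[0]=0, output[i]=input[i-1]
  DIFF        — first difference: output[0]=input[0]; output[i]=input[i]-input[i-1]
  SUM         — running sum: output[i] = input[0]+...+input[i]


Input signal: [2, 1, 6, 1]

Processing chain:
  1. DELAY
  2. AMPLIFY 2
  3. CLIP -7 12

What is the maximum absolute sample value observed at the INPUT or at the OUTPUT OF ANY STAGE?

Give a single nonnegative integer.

Input: [2, 1, 6, 1] (max |s|=6)
Stage 1 (DELAY): [0, 2, 1, 6] = [0, 2, 1, 6] -> [0, 2, 1, 6] (max |s|=6)
Stage 2 (AMPLIFY 2): 0*2=0, 2*2=4, 1*2=2, 6*2=12 -> [0, 4, 2, 12] (max |s|=12)
Stage 3 (CLIP -7 12): clip(0,-7,12)=0, clip(4,-7,12)=4, clip(2,-7,12)=2, clip(12,-7,12)=12 -> [0, 4, 2, 12] (max |s|=12)
Overall max amplitude: 12

Answer: 12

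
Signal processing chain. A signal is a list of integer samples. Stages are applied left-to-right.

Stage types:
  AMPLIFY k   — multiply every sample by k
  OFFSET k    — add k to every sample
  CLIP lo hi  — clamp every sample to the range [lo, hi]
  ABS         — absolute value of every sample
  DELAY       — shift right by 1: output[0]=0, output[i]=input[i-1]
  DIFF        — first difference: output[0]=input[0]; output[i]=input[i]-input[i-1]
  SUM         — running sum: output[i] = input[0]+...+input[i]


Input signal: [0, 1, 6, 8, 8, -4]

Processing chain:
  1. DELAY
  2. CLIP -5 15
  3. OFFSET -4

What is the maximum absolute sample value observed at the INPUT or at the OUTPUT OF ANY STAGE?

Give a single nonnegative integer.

Input: [0, 1, 6, 8, 8, -4] (max |s|=8)
Stage 1 (DELAY): [0, 0, 1, 6, 8, 8] = [0, 0, 1, 6, 8, 8] -> [0, 0, 1, 6, 8, 8] (max |s|=8)
Stage 2 (CLIP -5 15): clip(0,-5,15)=0, clip(0,-5,15)=0, clip(1,-5,15)=1, clip(6,-5,15)=6, clip(8,-5,15)=8, clip(8,-5,15)=8 -> [0, 0, 1, 6, 8, 8] (max |s|=8)
Stage 3 (OFFSET -4): 0+-4=-4, 0+-4=-4, 1+-4=-3, 6+-4=2, 8+-4=4, 8+-4=4 -> [-4, -4, -3, 2, 4, 4] (max |s|=4)
Overall max amplitude: 8

Answer: 8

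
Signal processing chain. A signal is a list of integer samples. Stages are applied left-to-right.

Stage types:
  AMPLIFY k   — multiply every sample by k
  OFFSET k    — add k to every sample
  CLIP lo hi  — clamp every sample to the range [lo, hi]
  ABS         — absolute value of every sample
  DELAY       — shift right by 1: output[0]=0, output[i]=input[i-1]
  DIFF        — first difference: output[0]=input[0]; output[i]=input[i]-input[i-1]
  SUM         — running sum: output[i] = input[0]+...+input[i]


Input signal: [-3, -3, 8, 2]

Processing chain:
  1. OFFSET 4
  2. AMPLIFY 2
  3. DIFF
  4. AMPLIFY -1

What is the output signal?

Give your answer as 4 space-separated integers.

Input: [-3, -3, 8, 2]
Stage 1 (OFFSET 4): -3+4=1, -3+4=1, 8+4=12, 2+4=6 -> [1, 1, 12, 6]
Stage 2 (AMPLIFY 2): 1*2=2, 1*2=2, 12*2=24, 6*2=12 -> [2, 2, 24, 12]
Stage 3 (DIFF): s[0]=2, 2-2=0, 24-2=22, 12-24=-12 -> [2, 0, 22, -12]
Stage 4 (AMPLIFY -1): 2*-1=-2, 0*-1=0, 22*-1=-22, -12*-1=12 -> [-2, 0, -22, 12]

Answer: -2 0 -22 12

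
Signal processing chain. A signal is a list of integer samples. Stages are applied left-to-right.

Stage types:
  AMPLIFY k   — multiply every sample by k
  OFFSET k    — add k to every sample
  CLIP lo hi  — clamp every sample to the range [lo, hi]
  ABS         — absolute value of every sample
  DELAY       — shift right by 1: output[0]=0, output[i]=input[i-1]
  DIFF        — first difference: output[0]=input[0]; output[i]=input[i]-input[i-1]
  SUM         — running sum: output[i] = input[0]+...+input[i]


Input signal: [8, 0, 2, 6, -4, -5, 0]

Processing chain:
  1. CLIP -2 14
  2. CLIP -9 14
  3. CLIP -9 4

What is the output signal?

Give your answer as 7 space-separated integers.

Answer: 4 0 2 4 -2 -2 0

Derivation:
Input: [8, 0, 2, 6, -4, -5, 0]
Stage 1 (CLIP -2 14): clip(8,-2,14)=8, clip(0,-2,14)=0, clip(2,-2,14)=2, clip(6,-2,14)=6, clip(-4,-2,14)=-2, clip(-5,-2,14)=-2, clip(0,-2,14)=0 -> [8, 0, 2, 6, -2, -2, 0]
Stage 2 (CLIP -9 14): clip(8,-9,14)=8, clip(0,-9,14)=0, clip(2,-9,14)=2, clip(6,-9,14)=6, clip(-2,-9,14)=-2, clip(-2,-9,14)=-2, clip(0,-9,14)=0 -> [8, 0, 2, 6, -2, -2, 0]
Stage 3 (CLIP -9 4): clip(8,-9,4)=4, clip(0,-9,4)=0, clip(2,-9,4)=2, clip(6,-9,4)=4, clip(-2,-9,4)=-2, clip(-2,-9,4)=-2, clip(0,-9,4)=0 -> [4, 0, 2, 4, -2, -2, 0]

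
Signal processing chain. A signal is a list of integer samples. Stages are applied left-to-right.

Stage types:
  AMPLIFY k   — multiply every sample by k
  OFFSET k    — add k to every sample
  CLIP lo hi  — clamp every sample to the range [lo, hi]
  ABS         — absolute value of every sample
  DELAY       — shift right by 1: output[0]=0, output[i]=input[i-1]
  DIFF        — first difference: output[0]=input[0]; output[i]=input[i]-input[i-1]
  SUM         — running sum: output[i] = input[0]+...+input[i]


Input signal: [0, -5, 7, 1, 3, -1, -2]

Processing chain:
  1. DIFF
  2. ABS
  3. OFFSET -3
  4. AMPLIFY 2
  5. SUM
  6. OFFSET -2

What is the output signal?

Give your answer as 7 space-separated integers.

Answer: -8 -4 14 20 18 20 16

Derivation:
Input: [0, -5, 7, 1, 3, -1, -2]
Stage 1 (DIFF): s[0]=0, -5-0=-5, 7--5=12, 1-7=-6, 3-1=2, -1-3=-4, -2--1=-1 -> [0, -5, 12, -6, 2, -4, -1]
Stage 2 (ABS): |0|=0, |-5|=5, |12|=12, |-6|=6, |2|=2, |-4|=4, |-1|=1 -> [0, 5, 12, 6, 2, 4, 1]
Stage 3 (OFFSET -3): 0+-3=-3, 5+-3=2, 12+-3=9, 6+-3=3, 2+-3=-1, 4+-3=1, 1+-3=-2 -> [-3, 2, 9, 3, -1, 1, -2]
Stage 4 (AMPLIFY 2): -3*2=-6, 2*2=4, 9*2=18, 3*2=6, -1*2=-2, 1*2=2, -2*2=-4 -> [-6, 4, 18, 6, -2, 2, -4]
Stage 5 (SUM): sum[0..0]=-6, sum[0..1]=-2, sum[0..2]=16, sum[0..3]=22, sum[0..4]=20, sum[0..5]=22, sum[0..6]=18 -> [-6, -2, 16, 22, 20, 22, 18]
Stage 6 (OFFSET -2): -6+-2=-8, -2+-2=-4, 16+-2=14, 22+-2=20, 20+-2=18, 22+-2=20, 18+-2=16 -> [-8, -4, 14, 20, 18, 20, 16]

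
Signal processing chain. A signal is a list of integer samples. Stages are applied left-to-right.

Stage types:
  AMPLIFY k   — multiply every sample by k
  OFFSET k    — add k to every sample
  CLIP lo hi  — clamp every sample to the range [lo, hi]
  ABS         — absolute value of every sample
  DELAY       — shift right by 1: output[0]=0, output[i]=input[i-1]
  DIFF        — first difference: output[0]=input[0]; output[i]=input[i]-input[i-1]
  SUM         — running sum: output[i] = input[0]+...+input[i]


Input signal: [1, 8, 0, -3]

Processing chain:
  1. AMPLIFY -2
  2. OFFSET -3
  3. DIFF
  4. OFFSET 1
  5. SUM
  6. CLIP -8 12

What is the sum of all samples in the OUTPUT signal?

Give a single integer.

Answer: -5

Derivation:
Input: [1, 8, 0, -3]
Stage 1 (AMPLIFY -2): 1*-2=-2, 8*-2=-16, 0*-2=0, -3*-2=6 -> [-2, -16, 0, 6]
Stage 2 (OFFSET -3): -2+-3=-5, -16+-3=-19, 0+-3=-3, 6+-3=3 -> [-5, -19, -3, 3]
Stage 3 (DIFF): s[0]=-5, -19--5=-14, -3--19=16, 3--3=6 -> [-5, -14, 16, 6]
Stage 4 (OFFSET 1): -5+1=-4, -14+1=-13, 16+1=17, 6+1=7 -> [-4, -13, 17, 7]
Stage 5 (SUM): sum[0..0]=-4, sum[0..1]=-17, sum[0..2]=0, sum[0..3]=7 -> [-4, -17, 0, 7]
Stage 6 (CLIP -8 12): clip(-4,-8,12)=-4, clip(-17,-8,12)=-8, clip(0,-8,12)=0, clip(7,-8,12)=7 -> [-4, -8, 0, 7]
Output sum: -5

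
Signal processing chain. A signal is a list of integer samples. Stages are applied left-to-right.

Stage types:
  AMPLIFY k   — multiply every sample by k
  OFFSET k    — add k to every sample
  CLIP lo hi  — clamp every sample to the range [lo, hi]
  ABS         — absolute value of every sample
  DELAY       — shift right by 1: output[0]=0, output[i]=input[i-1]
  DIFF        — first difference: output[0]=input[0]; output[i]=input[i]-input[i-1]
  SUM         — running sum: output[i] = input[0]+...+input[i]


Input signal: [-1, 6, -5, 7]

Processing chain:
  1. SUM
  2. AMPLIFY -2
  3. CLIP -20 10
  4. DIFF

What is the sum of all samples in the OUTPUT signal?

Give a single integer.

Input: [-1, 6, -5, 7]
Stage 1 (SUM): sum[0..0]=-1, sum[0..1]=5, sum[0..2]=0, sum[0..3]=7 -> [-1, 5, 0, 7]
Stage 2 (AMPLIFY -2): -1*-2=2, 5*-2=-10, 0*-2=0, 7*-2=-14 -> [2, -10, 0, -14]
Stage 3 (CLIP -20 10): clip(2,-20,10)=2, clip(-10,-20,10)=-10, clip(0,-20,10)=0, clip(-14,-20,10)=-14 -> [2, -10, 0, -14]
Stage 4 (DIFF): s[0]=2, -10-2=-12, 0--10=10, -14-0=-14 -> [2, -12, 10, -14]
Output sum: -14

Answer: -14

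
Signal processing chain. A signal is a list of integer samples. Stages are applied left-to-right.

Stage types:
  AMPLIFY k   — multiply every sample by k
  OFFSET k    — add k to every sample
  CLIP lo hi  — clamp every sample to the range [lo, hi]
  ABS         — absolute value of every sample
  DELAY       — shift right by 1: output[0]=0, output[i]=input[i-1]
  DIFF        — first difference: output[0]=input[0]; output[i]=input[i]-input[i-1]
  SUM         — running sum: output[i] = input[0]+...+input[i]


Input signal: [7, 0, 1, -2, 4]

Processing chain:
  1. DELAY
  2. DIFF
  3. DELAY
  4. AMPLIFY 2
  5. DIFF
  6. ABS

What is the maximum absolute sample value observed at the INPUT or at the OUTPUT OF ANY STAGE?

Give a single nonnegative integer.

Input: [7, 0, 1, -2, 4] (max |s|=7)
Stage 1 (DELAY): [0, 7, 0, 1, -2] = [0, 7, 0, 1, -2] -> [0, 7, 0, 1, -2] (max |s|=7)
Stage 2 (DIFF): s[0]=0, 7-0=7, 0-7=-7, 1-0=1, -2-1=-3 -> [0, 7, -7, 1, -3] (max |s|=7)
Stage 3 (DELAY): [0, 0, 7, -7, 1] = [0, 0, 7, -7, 1] -> [0, 0, 7, -7, 1] (max |s|=7)
Stage 4 (AMPLIFY 2): 0*2=0, 0*2=0, 7*2=14, -7*2=-14, 1*2=2 -> [0, 0, 14, -14, 2] (max |s|=14)
Stage 5 (DIFF): s[0]=0, 0-0=0, 14-0=14, -14-14=-28, 2--14=16 -> [0, 0, 14, -28, 16] (max |s|=28)
Stage 6 (ABS): |0|=0, |0|=0, |14|=14, |-28|=28, |16|=16 -> [0, 0, 14, 28, 16] (max |s|=28)
Overall max amplitude: 28

Answer: 28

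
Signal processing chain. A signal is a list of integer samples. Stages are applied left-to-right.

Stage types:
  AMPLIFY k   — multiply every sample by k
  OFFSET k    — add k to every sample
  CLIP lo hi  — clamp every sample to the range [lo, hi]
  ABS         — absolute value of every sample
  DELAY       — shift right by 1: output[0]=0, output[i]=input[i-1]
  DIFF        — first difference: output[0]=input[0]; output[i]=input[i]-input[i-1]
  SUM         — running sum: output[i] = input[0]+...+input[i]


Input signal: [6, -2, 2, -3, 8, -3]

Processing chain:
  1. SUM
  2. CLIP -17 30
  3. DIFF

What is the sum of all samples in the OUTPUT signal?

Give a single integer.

Answer: 8

Derivation:
Input: [6, -2, 2, -3, 8, -3]
Stage 1 (SUM): sum[0..0]=6, sum[0..1]=4, sum[0..2]=6, sum[0..3]=3, sum[0..4]=11, sum[0..5]=8 -> [6, 4, 6, 3, 11, 8]
Stage 2 (CLIP -17 30): clip(6,-17,30)=6, clip(4,-17,30)=4, clip(6,-17,30)=6, clip(3,-17,30)=3, clip(11,-17,30)=11, clip(8,-17,30)=8 -> [6, 4, 6, 3, 11, 8]
Stage 3 (DIFF): s[0]=6, 4-6=-2, 6-4=2, 3-6=-3, 11-3=8, 8-11=-3 -> [6, -2, 2, -3, 8, -3]
Output sum: 8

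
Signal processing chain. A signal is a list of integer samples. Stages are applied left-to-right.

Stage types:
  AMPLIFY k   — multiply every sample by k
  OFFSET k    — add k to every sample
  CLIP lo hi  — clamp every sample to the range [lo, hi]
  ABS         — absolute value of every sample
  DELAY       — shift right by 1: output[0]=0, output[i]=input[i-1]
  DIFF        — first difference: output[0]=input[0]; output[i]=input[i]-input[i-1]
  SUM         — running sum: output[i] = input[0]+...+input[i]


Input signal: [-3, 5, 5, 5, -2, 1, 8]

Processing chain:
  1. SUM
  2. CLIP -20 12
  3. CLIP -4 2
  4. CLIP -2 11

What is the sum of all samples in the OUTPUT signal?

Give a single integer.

Answer: 10

Derivation:
Input: [-3, 5, 5, 5, -2, 1, 8]
Stage 1 (SUM): sum[0..0]=-3, sum[0..1]=2, sum[0..2]=7, sum[0..3]=12, sum[0..4]=10, sum[0..5]=11, sum[0..6]=19 -> [-3, 2, 7, 12, 10, 11, 19]
Stage 2 (CLIP -20 12): clip(-3,-20,12)=-3, clip(2,-20,12)=2, clip(7,-20,12)=7, clip(12,-20,12)=12, clip(10,-20,12)=10, clip(11,-20,12)=11, clip(19,-20,12)=12 -> [-3, 2, 7, 12, 10, 11, 12]
Stage 3 (CLIP -4 2): clip(-3,-4,2)=-3, clip(2,-4,2)=2, clip(7,-4,2)=2, clip(12,-4,2)=2, clip(10,-4,2)=2, clip(11,-4,2)=2, clip(12,-4,2)=2 -> [-3, 2, 2, 2, 2, 2, 2]
Stage 4 (CLIP -2 11): clip(-3,-2,11)=-2, clip(2,-2,11)=2, clip(2,-2,11)=2, clip(2,-2,11)=2, clip(2,-2,11)=2, clip(2,-2,11)=2, clip(2,-2,11)=2 -> [-2, 2, 2, 2, 2, 2, 2]
Output sum: 10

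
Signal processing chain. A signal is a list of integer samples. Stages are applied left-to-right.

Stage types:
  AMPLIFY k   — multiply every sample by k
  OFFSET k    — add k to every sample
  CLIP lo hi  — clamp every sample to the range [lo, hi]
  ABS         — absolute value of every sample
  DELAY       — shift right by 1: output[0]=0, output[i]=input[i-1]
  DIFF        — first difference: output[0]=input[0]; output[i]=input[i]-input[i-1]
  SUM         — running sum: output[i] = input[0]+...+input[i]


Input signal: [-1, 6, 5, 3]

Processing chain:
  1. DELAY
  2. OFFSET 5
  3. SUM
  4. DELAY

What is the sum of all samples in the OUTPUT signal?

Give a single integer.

Answer: 34

Derivation:
Input: [-1, 6, 5, 3]
Stage 1 (DELAY): [0, -1, 6, 5] = [0, -1, 6, 5] -> [0, -1, 6, 5]
Stage 2 (OFFSET 5): 0+5=5, -1+5=4, 6+5=11, 5+5=10 -> [5, 4, 11, 10]
Stage 3 (SUM): sum[0..0]=5, sum[0..1]=9, sum[0..2]=20, sum[0..3]=30 -> [5, 9, 20, 30]
Stage 4 (DELAY): [0, 5, 9, 20] = [0, 5, 9, 20] -> [0, 5, 9, 20]
Output sum: 34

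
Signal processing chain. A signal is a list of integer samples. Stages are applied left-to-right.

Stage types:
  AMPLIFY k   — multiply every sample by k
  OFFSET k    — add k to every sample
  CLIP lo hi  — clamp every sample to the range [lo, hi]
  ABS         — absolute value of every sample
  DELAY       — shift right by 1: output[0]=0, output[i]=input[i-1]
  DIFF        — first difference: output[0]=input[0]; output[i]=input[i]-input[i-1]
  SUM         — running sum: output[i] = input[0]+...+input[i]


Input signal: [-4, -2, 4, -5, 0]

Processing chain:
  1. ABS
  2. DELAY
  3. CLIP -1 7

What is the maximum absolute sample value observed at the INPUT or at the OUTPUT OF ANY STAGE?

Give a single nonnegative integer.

Answer: 5

Derivation:
Input: [-4, -2, 4, -5, 0] (max |s|=5)
Stage 1 (ABS): |-4|=4, |-2|=2, |4|=4, |-5|=5, |0|=0 -> [4, 2, 4, 5, 0] (max |s|=5)
Stage 2 (DELAY): [0, 4, 2, 4, 5] = [0, 4, 2, 4, 5] -> [0, 4, 2, 4, 5] (max |s|=5)
Stage 3 (CLIP -1 7): clip(0,-1,7)=0, clip(4,-1,7)=4, clip(2,-1,7)=2, clip(4,-1,7)=4, clip(5,-1,7)=5 -> [0, 4, 2, 4, 5] (max |s|=5)
Overall max amplitude: 5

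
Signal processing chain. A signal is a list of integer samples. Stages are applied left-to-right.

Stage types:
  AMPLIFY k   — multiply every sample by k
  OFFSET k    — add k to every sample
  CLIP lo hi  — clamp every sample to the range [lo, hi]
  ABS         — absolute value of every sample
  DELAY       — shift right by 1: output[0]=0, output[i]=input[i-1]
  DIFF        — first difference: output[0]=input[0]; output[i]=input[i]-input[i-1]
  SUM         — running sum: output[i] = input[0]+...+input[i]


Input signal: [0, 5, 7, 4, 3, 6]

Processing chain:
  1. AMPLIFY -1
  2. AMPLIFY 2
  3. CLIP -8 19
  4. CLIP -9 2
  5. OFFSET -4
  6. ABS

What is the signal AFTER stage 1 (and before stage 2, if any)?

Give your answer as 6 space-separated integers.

Answer: 0 -5 -7 -4 -3 -6

Derivation:
Input: [0, 5, 7, 4, 3, 6]
Stage 1 (AMPLIFY -1): 0*-1=0, 5*-1=-5, 7*-1=-7, 4*-1=-4, 3*-1=-3, 6*-1=-6 -> [0, -5, -7, -4, -3, -6]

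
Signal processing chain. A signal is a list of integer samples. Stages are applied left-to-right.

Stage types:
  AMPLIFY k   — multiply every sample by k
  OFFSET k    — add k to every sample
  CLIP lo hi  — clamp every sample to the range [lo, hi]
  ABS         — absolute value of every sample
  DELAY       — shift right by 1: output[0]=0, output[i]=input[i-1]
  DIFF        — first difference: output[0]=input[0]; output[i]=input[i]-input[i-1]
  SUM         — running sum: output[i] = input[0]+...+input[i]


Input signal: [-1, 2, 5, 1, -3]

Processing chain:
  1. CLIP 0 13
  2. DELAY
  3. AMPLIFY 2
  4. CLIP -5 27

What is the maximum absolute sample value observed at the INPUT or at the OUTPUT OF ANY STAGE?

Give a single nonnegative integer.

Input: [-1, 2, 5, 1, -3] (max |s|=5)
Stage 1 (CLIP 0 13): clip(-1,0,13)=0, clip(2,0,13)=2, clip(5,0,13)=5, clip(1,0,13)=1, clip(-3,0,13)=0 -> [0, 2, 5, 1, 0] (max |s|=5)
Stage 2 (DELAY): [0, 0, 2, 5, 1] = [0, 0, 2, 5, 1] -> [0, 0, 2, 5, 1] (max |s|=5)
Stage 3 (AMPLIFY 2): 0*2=0, 0*2=0, 2*2=4, 5*2=10, 1*2=2 -> [0, 0, 4, 10, 2] (max |s|=10)
Stage 4 (CLIP -5 27): clip(0,-5,27)=0, clip(0,-5,27)=0, clip(4,-5,27)=4, clip(10,-5,27)=10, clip(2,-5,27)=2 -> [0, 0, 4, 10, 2] (max |s|=10)
Overall max amplitude: 10

Answer: 10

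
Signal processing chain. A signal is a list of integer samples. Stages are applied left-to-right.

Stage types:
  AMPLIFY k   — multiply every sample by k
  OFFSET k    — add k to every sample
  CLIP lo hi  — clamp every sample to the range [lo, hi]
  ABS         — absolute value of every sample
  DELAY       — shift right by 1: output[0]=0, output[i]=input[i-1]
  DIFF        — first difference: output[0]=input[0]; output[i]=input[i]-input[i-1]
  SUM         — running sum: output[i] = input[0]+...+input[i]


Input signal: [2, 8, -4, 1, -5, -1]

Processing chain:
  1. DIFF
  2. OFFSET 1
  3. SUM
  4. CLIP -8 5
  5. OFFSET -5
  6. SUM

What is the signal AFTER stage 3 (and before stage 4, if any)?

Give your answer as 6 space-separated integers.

Answer: 3 10 -1 5 0 5

Derivation:
Input: [2, 8, -4, 1, -5, -1]
Stage 1 (DIFF): s[0]=2, 8-2=6, -4-8=-12, 1--4=5, -5-1=-6, -1--5=4 -> [2, 6, -12, 5, -6, 4]
Stage 2 (OFFSET 1): 2+1=3, 6+1=7, -12+1=-11, 5+1=6, -6+1=-5, 4+1=5 -> [3, 7, -11, 6, -5, 5]
Stage 3 (SUM): sum[0..0]=3, sum[0..1]=10, sum[0..2]=-1, sum[0..3]=5, sum[0..4]=0, sum[0..5]=5 -> [3, 10, -1, 5, 0, 5]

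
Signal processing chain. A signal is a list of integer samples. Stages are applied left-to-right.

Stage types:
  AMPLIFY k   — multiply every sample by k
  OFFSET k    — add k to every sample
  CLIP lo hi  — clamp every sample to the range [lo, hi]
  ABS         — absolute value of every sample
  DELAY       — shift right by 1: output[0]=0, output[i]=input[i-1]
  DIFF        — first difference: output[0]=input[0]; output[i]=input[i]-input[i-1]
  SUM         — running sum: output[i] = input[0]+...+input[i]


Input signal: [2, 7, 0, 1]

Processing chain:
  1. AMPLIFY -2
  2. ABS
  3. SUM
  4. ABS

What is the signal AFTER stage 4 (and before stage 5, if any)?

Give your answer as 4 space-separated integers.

Input: [2, 7, 0, 1]
Stage 1 (AMPLIFY -2): 2*-2=-4, 7*-2=-14, 0*-2=0, 1*-2=-2 -> [-4, -14, 0, -2]
Stage 2 (ABS): |-4|=4, |-14|=14, |0|=0, |-2|=2 -> [4, 14, 0, 2]
Stage 3 (SUM): sum[0..0]=4, sum[0..1]=18, sum[0..2]=18, sum[0..3]=20 -> [4, 18, 18, 20]
Stage 4 (ABS): |4|=4, |18|=18, |18|=18, |20|=20 -> [4, 18, 18, 20]

Answer: 4 18 18 20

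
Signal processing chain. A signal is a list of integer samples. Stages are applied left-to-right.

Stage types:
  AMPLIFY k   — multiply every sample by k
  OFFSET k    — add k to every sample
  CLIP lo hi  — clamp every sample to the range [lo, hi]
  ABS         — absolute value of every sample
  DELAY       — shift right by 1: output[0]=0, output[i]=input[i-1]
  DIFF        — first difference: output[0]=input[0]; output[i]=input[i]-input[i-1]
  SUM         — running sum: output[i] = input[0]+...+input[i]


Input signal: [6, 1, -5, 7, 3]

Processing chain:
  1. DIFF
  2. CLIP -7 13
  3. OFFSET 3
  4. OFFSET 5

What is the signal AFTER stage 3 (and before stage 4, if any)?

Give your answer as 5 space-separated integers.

Answer: 9 -2 -3 15 -1

Derivation:
Input: [6, 1, -5, 7, 3]
Stage 1 (DIFF): s[0]=6, 1-6=-5, -5-1=-6, 7--5=12, 3-7=-4 -> [6, -5, -6, 12, -4]
Stage 2 (CLIP -7 13): clip(6,-7,13)=6, clip(-5,-7,13)=-5, clip(-6,-7,13)=-6, clip(12,-7,13)=12, clip(-4,-7,13)=-4 -> [6, -5, -6, 12, -4]
Stage 3 (OFFSET 3): 6+3=9, -5+3=-2, -6+3=-3, 12+3=15, -4+3=-1 -> [9, -2, -3, 15, -1]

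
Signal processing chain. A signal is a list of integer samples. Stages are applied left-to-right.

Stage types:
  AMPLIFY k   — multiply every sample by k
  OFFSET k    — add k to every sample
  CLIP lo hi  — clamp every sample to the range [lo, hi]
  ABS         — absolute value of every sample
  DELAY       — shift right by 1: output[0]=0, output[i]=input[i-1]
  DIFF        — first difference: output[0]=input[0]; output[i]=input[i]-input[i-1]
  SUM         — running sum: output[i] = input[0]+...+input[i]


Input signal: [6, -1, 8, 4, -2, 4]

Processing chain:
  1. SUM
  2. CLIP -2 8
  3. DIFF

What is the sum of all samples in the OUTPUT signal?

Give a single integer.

Input: [6, -1, 8, 4, -2, 4]
Stage 1 (SUM): sum[0..0]=6, sum[0..1]=5, sum[0..2]=13, sum[0..3]=17, sum[0..4]=15, sum[0..5]=19 -> [6, 5, 13, 17, 15, 19]
Stage 2 (CLIP -2 8): clip(6,-2,8)=6, clip(5,-2,8)=5, clip(13,-2,8)=8, clip(17,-2,8)=8, clip(15,-2,8)=8, clip(19,-2,8)=8 -> [6, 5, 8, 8, 8, 8]
Stage 3 (DIFF): s[0]=6, 5-6=-1, 8-5=3, 8-8=0, 8-8=0, 8-8=0 -> [6, -1, 3, 0, 0, 0]
Output sum: 8

Answer: 8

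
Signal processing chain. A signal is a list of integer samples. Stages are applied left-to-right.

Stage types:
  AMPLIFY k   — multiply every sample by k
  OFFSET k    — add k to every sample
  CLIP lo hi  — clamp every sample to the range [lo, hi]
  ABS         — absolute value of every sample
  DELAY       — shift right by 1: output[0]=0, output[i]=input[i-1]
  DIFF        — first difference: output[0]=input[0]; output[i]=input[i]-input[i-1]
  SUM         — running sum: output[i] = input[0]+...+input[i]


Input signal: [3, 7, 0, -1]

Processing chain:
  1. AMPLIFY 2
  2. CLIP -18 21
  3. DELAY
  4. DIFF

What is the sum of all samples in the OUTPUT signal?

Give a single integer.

Input: [3, 7, 0, -1]
Stage 1 (AMPLIFY 2): 3*2=6, 7*2=14, 0*2=0, -1*2=-2 -> [6, 14, 0, -2]
Stage 2 (CLIP -18 21): clip(6,-18,21)=6, clip(14,-18,21)=14, clip(0,-18,21)=0, clip(-2,-18,21)=-2 -> [6, 14, 0, -2]
Stage 3 (DELAY): [0, 6, 14, 0] = [0, 6, 14, 0] -> [0, 6, 14, 0]
Stage 4 (DIFF): s[0]=0, 6-0=6, 14-6=8, 0-14=-14 -> [0, 6, 8, -14]
Output sum: 0

Answer: 0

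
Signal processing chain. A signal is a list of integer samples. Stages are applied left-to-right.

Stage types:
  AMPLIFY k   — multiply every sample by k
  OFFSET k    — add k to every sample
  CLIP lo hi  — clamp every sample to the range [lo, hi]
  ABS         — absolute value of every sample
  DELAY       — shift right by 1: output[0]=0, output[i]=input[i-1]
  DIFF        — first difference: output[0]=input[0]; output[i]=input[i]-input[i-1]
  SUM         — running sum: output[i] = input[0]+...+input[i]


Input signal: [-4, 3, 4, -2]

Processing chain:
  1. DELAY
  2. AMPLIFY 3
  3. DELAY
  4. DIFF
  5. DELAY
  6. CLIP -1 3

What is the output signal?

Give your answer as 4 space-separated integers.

Answer: 0 0 0 -1

Derivation:
Input: [-4, 3, 4, -2]
Stage 1 (DELAY): [0, -4, 3, 4] = [0, -4, 3, 4] -> [0, -4, 3, 4]
Stage 2 (AMPLIFY 3): 0*3=0, -4*3=-12, 3*3=9, 4*3=12 -> [0, -12, 9, 12]
Stage 3 (DELAY): [0, 0, -12, 9] = [0, 0, -12, 9] -> [0, 0, -12, 9]
Stage 4 (DIFF): s[0]=0, 0-0=0, -12-0=-12, 9--12=21 -> [0, 0, -12, 21]
Stage 5 (DELAY): [0, 0, 0, -12] = [0, 0, 0, -12] -> [0, 0, 0, -12]
Stage 6 (CLIP -1 3): clip(0,-1,3)=0, clip(0,-1,3)=0, clip(0,-1,3)=0, clip(-12,-1,3)=-1 -> [0, 0, 0, -1]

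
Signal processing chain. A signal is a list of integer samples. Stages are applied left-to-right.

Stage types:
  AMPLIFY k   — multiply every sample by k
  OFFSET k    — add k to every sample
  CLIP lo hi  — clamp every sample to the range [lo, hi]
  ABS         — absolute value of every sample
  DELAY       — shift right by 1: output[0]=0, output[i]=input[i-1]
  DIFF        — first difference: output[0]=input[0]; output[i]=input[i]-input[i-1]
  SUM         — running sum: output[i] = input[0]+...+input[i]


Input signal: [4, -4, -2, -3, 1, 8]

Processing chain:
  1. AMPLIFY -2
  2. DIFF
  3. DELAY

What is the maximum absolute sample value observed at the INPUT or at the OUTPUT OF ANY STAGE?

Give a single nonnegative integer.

Answer: 16

Derivation:
Input: [4, -4, -2, -3, 1, 8] (max |s|=8)
Stage 1 (AMPLIFY -2): 4*-2=-8, -4*-2=8, -2*-2=4, -3*-2=6, 1*-2=-2, 8*-2=-16 -> [-8, 8, 4, 6, -2, -16] (max |s|=16)
Stage 2 (DIFF): s[0]=-8, 8--8=16, 4-8=-4, 6-4=2, -2-6=-8, -16--2=-14 -> [-8, 16, -4, 2, -8, -14] (max |s|=16)
Stage 3 (DELAY): [0, -8, 16, -4, 2, -8] = [0, -8, 16, -4, 2, -8] -> [0, -8, 16, -4, 2, -8] (max |s|=16)
Overall max amplitude: 16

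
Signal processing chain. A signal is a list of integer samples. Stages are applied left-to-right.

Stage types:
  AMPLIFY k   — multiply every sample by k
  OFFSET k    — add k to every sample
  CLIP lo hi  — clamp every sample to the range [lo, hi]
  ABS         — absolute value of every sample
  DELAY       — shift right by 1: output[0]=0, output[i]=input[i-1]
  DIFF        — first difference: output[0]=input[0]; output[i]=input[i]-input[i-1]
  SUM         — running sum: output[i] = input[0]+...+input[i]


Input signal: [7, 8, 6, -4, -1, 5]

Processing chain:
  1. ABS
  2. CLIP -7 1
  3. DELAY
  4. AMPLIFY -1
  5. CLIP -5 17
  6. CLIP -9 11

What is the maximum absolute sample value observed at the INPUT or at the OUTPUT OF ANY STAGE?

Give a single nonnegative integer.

Input: [7, 8, 6, -4, -1, 5] (max |s|=8)
Stage 1 (ABS): |7|=7, |8|=8, |6|=6, |-4|=4, |-1|=1, |5|=5 -> [7, 8, 6, 4, 1, 5] (max |s|=8)
Stage 2 (CLIP -7 1): clip(7,-7,1)=1, clip(8,-7,1)=1, clip(6,-7,1)=1, clip(4,-7,1)=1, clip(1,-7,1)=1, clip(5,-7,1)=1 -> [1, 1, 1, 1, 1, 1] (max |s|=1)
Stage 3 (DELAY): [0, 1, 1, 1, 1, 1] = [0, 1, 1, 1, 1, 1] -> [0, 1, 1, 1, 1, 1] (max |s|=1)
Stage 4 (AMPLIFY -1): 0*-1=0, 1*-1=-1, 1*-1=-1, 1*-1=-1, 1*-1=-1, 1*-1=-1 -> [0, -1, -1, -1, -1, -1] (max |s|=1)
Stage 5 (CLIP -5 17): clip(0,-5,17)=0, clip(-1,-5,17)=-1, clip(-1,-5,17)=-1, clip(-1,-5,17)=-1, clip(-1,-5,17)=-1, clip(-1,-5,17)=-1 -> [0, -1, -1, -1, -1, -1] (max |s|=1)
Stage 6 (CLIP -9 11): clip(0,-9,11)=0, clip(-1,-9,11)=-1, clip(-1,-9,11)=-1, clip(-1,-9,11)=-1, clip(-1,-9,11)=-1, clip(-1,-9,11)=-1 -> [0, -1, -1, -1, -1, -1] (max |s|=1)
Overall max amplitude: 8

Answer: 8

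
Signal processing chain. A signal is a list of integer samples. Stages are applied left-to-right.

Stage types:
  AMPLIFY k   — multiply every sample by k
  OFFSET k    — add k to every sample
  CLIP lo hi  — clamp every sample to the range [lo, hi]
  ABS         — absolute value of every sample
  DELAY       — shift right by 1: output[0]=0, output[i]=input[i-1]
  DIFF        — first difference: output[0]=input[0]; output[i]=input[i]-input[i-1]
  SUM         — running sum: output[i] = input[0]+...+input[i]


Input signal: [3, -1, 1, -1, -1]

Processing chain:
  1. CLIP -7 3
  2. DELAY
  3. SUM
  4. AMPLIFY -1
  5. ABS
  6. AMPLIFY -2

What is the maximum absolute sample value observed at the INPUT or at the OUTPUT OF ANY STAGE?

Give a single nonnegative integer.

Answer: 6

Derivation:
Input: [3, -1, 1, -1, -1] (max |s|=3)
Stage 1 (CLIP -7 3): clip(3,-7,3)=3, clip(-1,-7,3)=-1, clip(1,-7,3)=1, clip(-1,-7,3)=-1, clip(-1,-7,3)=-1 -> [3, -1, 1, -1, -1] (max |s|=3)
Stage 2 (DELAY): [0, 3, -1, 1, -1] = [0, 3, -1, 1, -1] -> [0, 3, -1, 1, -1] (max |s|=3)
Stage 3 (SUM): sum[0..0]=0, sum[0..1]=3, sum[0..2]=2, sum[0..3]=3, sum[0..4]=2 -> [0, 3, 2, 3, 2] (max |s|=3)
Stage 4 (AMPLIFY -1): 0*-1=0, 3*-1=-3, 2*-1=-2, 3*-1=-3, 2*-1=-2 -> [0, -3, -2, -3, -2] (max |s|=3)
Stage 5 (ABS): |0|=0, |-3|=3, |-2|=2, |-3|=3, |-2|=2 -> [0, 3, 2, 3, 2] (max |s|=3)
Stage 6 (AMPLIFY -2): 0*-2=0, 3*-2=-6, 2*-2=-4, 3*-2=-6, 2*-2=-4 -> [0, -6, -4, -6, -4] (max |s|=6)
Overall max amplitude: 6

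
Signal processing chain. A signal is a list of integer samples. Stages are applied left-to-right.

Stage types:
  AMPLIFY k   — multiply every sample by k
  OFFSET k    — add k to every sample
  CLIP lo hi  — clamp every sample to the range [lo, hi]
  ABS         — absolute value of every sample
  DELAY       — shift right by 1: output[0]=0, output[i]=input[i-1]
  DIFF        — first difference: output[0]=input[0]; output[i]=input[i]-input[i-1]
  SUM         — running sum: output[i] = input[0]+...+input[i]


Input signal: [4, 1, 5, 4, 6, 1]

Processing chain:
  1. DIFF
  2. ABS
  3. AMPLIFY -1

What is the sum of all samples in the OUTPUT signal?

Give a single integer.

Input: [4, 1, 5, 4, 6, 1]
Stage 1 (DIFF): s[0]=4, 1-4=-3, 5-1=4, 4-5=-1, 6-4=2, 1-6=-5 -> [4, -3, 4, -1, 2, -5]
Stage 2 (ABS): |4|=4, |-3|=3, |4|=4, |-1|=1, |2|=2, |-5|=5 -> [4, 3, 4, 1, 2, 5]
Stage 3 (AMPLIFY -1): 4*-1=-4, 3*-1=-3, 4*-1=-4, 1*-1=-1, 2*-1=-2, 5*-1=-5 -> [-4, -3, -4, -1, -2, -5]
Output sum: -19

Answer: -19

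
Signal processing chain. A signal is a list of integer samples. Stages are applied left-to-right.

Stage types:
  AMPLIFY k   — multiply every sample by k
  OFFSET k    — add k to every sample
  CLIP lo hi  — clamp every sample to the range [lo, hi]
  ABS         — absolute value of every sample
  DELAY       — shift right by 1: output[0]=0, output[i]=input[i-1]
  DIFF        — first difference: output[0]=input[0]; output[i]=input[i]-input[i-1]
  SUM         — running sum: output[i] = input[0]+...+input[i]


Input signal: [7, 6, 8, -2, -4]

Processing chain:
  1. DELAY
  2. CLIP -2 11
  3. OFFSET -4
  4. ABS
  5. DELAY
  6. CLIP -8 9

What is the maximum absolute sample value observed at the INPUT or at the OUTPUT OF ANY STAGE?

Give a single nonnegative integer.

Answer: 8

Derivation:
Input: [7, 6, 8, -2, -4] (max |s|=8)
Stage 1 (DELAY): [0, 7, 6, 8, -2] = [0, 7, 6, 8, -2] -> [0, 7, 6, 8, -2] (max |s|=8)
Stage 2 (CLIP -2 11): clip(0,-2,11)=0, clip(7,-2,11)=7, clip(6,-2,11)=6, clip(8,-2,11)=8, clip(-2,-2,11)=-2 -> [0, 7, 6, 8, -2] (max |s|=8)
Stage 3 (OFFSET -4): 0+-4=-4, 7+-4=3, 6+-4=2, 8+-4=4, -2+-4=-6 -> [-4, 3, 2, 4, -6] (max |s|=6)
Stage 4 (ABS): |-4|=4, |3|=3, |2|=2, |4|=4, |-6|=6 -> [4, 3, 2, 4, 6] (max |s|=6)
Stage 5 (DELAY): [0, 4, 3, 2, 4] = [0, 4, 3, 2, 4] -> [0, 4, 3, 2, 4] (max |s|=4)
Stage 6 (CLIP -8 9): clip(0,-8,9)=0, clip(4,-8,9)=4, clip(3,-8,9)=3, clip(2,-8,9)=2, clip(4,-8,9)=4 -> [0, 4, 3, 2, 4] (max |s|=4)
Overall max amplitude: 8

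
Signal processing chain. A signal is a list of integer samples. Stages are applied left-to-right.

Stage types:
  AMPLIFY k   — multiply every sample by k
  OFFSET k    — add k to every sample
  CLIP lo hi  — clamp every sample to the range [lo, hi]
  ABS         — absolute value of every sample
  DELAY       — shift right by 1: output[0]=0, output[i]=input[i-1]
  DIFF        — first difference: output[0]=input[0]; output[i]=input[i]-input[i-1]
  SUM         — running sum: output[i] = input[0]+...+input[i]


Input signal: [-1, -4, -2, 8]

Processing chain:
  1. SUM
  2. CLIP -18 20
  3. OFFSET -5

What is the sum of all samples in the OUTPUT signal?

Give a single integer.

Input: [-1, -4, -2, 8]
Stage 1 (SUM): sum[0..0]=-1, sum[0..1]=-5, sum[0..2]=-7, sum[0..3]=1 -> [-1, -5, -7, 1]
Stage 2 (CLIP -18 20): clip(-1,-18,20)=-1, clip(-5,-18,20)=-5, clip(-7,-18,20)=-7, clip(1,-18,20)=1 -> [-1, -5, -7, 1]
Stage 3 (OFFSET -5): -1+-5=-6, -5+-5=-10, -7+-5=-12, 1+-5=-4 -> [-6, -10, -12, -4]
Output sum: -32

Answer: -32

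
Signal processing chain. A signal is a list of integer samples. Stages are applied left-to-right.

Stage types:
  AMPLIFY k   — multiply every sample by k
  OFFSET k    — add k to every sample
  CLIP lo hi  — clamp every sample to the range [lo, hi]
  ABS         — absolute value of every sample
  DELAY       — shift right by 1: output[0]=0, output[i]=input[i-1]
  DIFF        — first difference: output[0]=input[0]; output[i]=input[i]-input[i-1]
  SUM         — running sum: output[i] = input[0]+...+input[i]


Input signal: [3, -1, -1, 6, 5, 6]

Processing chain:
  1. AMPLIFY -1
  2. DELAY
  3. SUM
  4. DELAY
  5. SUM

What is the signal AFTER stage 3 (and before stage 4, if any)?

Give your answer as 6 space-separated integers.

Input: [3, -1, -1, 6, 5, 6]
Stage 1 (AMPLIFY -1): 3*-1=-3, -1*-1=1, -1*-1=1, 6*-1=-6, 5*-1=-5, 6*-1=-6 -> [-3, 1, 1, -6, -5, -6]
Stage 2 (DELAY): [0, -3, 1, 1, -6, -5] = [0, -3, 1, 1, -6, -5] -> [0, -3, 1, 1, -6, -5]
Stage 3 (SUM): sum[0..0]=0, sum[0..1]=-3, sum[0..2]=-2, sum[0..3]=-1, sum[0..4]=-7, sum[0..5]=-12 -> [0, -3, -2, -1, -7, -12]

Answer: 0 -3 -2 -1 -7 -12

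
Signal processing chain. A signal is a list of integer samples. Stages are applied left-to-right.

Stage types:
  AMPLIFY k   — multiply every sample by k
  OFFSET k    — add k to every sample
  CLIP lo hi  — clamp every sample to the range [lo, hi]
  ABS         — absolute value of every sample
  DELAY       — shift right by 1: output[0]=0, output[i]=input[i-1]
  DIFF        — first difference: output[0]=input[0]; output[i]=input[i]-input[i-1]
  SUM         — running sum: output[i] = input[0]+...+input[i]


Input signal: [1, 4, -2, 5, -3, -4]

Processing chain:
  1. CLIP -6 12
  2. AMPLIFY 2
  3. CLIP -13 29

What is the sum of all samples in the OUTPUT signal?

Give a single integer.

Answer: 2

Derivation:
Input: [1, 4, -2, 5, -3, -4]
Stage 1 (CLIP -6 12): clip(1,-6,12)=1, clip(4,-6,12)=4, clip(-2,-6,12)=-2, clip(5,-6,12)=5, clip(-3,-6,12)=-3, clip(-4,-6,12)=-4 -> [1, 4, -2, 5, -3, -4]
Stage 2 (AMPLIFY 2): 1*2=2, 4*2=8, -2*2=-4, 5*2=10, -3*2=-6, -4*2=-8 -> [2, 8, -4, 10, -6, -8]
Stage 3 (CLIP -13 29): clip(2,-13,29)=2, clip(8,-13,29)=8, clip(-4,-13,29)=-4, clip(10,-13,29)=10, clip(-6,-13,29)=-6, clip(-8,-13,29)=-8 -> [2, 8, -4, 10, -6, -8]
Output sum: 2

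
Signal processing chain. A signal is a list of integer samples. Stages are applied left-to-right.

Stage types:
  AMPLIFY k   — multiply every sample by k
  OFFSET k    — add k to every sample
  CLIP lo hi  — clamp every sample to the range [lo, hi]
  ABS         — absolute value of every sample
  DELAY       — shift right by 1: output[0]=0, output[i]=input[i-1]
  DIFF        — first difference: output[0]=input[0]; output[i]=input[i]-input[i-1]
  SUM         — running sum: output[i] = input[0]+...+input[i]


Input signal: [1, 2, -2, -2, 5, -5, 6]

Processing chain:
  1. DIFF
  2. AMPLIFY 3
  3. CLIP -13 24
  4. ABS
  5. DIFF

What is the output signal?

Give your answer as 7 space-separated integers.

Input: [1, 2, -2, -2, 5, -5, 6]
Stage 1 (DIFF): s[0]=1, 2-1=1, -2-2=-4, -2--2=0, 5--2=7, -5-5=-10, 6--5=11 -> [1, 1, -4, 0, 7, -10, 11]
Stage 2 (AMPLIFY 3): 1*3=3, 1*3=3, -4*3=-12, 0*3=0, 7*3=21, -10*3=-30, 11*3=33 -> [3, 3, -12, 0, 21, -30, 33]
Stage 3 (CLIP -13 24): clip(3,-13,24)=3, clip(3,-13,24)=3, clip(-12,-13,24)=-12, clip(0,-13,24)=0, clip(21,-13,24)=21, clip(-30,-13,24)=-13, clip(33,-13,24)=24 -> [3, 3, -12, 0, 21, -13, 24]
Stage 4 (ABS): |3|=3, |3|=3, |-12|=12, |0|=0, |21|=21, |-13|=13, |24|=24 -> [3, 3, 12, 0, 21, 13, 24]
Stage 5 (DIFF): s[0]=3, 3-3=0, 12-3=9, 0-12=-12, 21-0=21, 13-21=-8, 24-13=11 -> [3, 0, 9, -12, 21, -8, 11]

Answer: 3 0 9 -12 21 -8 11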